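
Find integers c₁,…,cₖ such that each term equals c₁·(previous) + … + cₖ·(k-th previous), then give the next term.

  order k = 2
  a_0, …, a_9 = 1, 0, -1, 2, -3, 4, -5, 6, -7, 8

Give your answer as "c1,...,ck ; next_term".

-2,-1 ; -9

  a_2 = -2·0 + -1·1 = -1
  a_3 = -2·-1 + -1·0 = 2
  a_4 = -2·2 + -1·-1 = -3
  a_5 = -2·-3 + -1·2 = 4
  a_6 = -2·4 + -1·-3 = -5
  a_7 = -2·-5 + -1·4 = 6
  a_8 = -2·6 + -1·-5 = -7
  a_9 = -2·-7 + -1·6 = 8
  a_10 = -2·8 + -1·-7 = -9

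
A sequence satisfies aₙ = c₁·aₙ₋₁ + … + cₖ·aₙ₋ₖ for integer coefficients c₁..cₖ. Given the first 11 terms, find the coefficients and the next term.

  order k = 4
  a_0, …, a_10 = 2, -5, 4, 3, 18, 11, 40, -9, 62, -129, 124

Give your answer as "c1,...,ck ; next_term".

  a_4 = 0·3 + 3·4 + -2·-5 + -2·2 = 18
  a_5 = 0·18 + 3·3 + -2·4 + -2·-5 = 11
  a_6 = 0·11 + 3·18 + -2·3 + -2·4 = 40
  a_7 = 0·40 + 3·11 + -2·18 + -2·3 = -9
  a_8 = 0·-9 + 3·40 + -2·11 + -2·18 = 62
  a_9 = 0·62 + 3·-9 + -2·40 + -2·11 = -129
  a_10 = 0·-129 + 3·62 + -2·-9 + -2·40 = 124
  a_11 = 0·124 + 3·-129 + -2·62 + -2·-9 = -493

0,3,-2,-2 ; -493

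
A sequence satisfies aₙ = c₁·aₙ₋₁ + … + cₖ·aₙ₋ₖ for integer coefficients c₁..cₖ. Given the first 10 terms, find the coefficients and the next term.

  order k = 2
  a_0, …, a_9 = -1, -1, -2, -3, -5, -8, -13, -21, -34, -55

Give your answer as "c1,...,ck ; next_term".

  a_2 = 1·-1 + 1·-1 = -2
  a_3 = 1·-2 + 1·-1 = -3
  a_4 = 1·-3 + 1·-2 = -5
  a_5 = 1·-5 + 1·-3 = -8
  a_6 = 1·-8 + 1·-5 = -13
  a_7 = 1·-13 + 1·-8 = -21
  a_8 = 1·-21 + 1·-13 = -34
  a_9 = 1·-34 + 1·-21 = -55
  a_10 = 1·-55 + 1·-34 = -89

1,1 ; -89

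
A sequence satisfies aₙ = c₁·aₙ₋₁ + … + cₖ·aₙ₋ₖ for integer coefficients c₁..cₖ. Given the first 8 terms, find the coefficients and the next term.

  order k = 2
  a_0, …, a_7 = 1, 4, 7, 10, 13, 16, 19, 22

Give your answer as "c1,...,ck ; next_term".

  a_2 = 2·4 + -1·1 = 7
  a_3 = 2·7 + -1·4 = 10
  a_4 = 2·10 + -1·7 = 13
  a_5 = 2·13 + -1·10 = 16
  a_6 = 2·16 + -1·13 = 19
  a_7 = 2·19 + -1·16 = 22
  a_8 = 2·22 + -1·19 = 25

2,-1 ; 25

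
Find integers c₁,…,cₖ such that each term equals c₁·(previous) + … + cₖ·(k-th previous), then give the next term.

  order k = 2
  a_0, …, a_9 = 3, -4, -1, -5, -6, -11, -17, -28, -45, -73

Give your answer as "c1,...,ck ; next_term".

1,1 ; -118

  a_2 = 1·-4 + 1·3 = -1
  a_3 = 1·-1 + 1·-4 = -5
  a_4 = 1·-5 + 1·-1 = -6
  a_5 = 1·-6 + 1·-5 = -11
  a_6 = 1·-11 + 1·-6 = -17
  a_7 = 1·-17 + 1·-11 = -28
  a_8 = 1·-28 + 1·-17 = -45
  a_9 = 1·-45 + 1·-28 = -73
  a_10 = 1·-73 + 1·-45 = -118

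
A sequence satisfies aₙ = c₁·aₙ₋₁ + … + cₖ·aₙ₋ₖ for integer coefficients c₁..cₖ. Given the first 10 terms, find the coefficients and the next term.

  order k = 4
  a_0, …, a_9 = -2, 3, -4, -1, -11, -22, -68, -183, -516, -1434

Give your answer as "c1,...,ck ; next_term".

  a_4 = 3·-1 + 0·-4 + -2·3 + 1·-2 = -11
  a_5 = 3·-11 + 0·-1 + -2·-4 + 1·3 = -22
  a_6 = 3·-22 + 0·-11 + -2·-1 + 1·-4 = -68
  a_7 = 3·-68 + 0·-22 + -2·-11 + 1·-1 = -183
  a_8 = 3·-183 + 0·-68 + -2·-22 + 1·-11 = -516
  a_9 = 3·-516 + 0·-183 + -2·-68 + 1·-22 = -1434
  a_10 = 3·-1434 + 0·-516 + -2·-183 + 1·-68 = -4004

3,0,-2,1 ; -4004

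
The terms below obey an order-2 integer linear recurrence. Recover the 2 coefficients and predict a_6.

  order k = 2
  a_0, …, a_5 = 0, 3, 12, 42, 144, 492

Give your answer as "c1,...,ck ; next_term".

  a_2 = 4·3 + -2·0 = 12
  a_3 = 4·12 + -2·3 = 42
  a_4 = 4·42 + -2·12 = 144
  a_5 = 4·144 + -2·42 = 492
  a_6 = 4·492 + -2·144 = 1680

4,-2 ; 1680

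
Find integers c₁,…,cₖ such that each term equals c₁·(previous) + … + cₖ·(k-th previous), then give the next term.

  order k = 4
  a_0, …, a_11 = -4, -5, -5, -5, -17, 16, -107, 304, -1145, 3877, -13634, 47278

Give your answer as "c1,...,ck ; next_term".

-3,2,2,3 ; -164783

  a_4 = -3·-5 + 2·-5 + 2·-5 + 3·-4 = -17
  a_5 = -3·-17 + 2·-5 + 2·-5 + 3·-5 = 16
  a_6 = -3·16 + 2·-17 + 2·-5 + 3·-5 = -107
  a_7 = -3·-107 + 2·16 + 2·-17 + 3·-5 = 304
  a_8 = -3·304 + 2·-107 + 2·16 + 3·-17 = -1145
  a_9 = -3·-1145 + 2·304 + 2·-107 + 3·16 = 3877
  a_10 = -3·3877 + 2·-1145 + 2·304 + 3·-107 = -13634
  a_11 = -3·-13634 + 2·3877 + 2·-1145 + 3·304 = 47278
  a_12 = -3·47278 + 2·-13634 + 2·3877 + 3·-1145 = -164783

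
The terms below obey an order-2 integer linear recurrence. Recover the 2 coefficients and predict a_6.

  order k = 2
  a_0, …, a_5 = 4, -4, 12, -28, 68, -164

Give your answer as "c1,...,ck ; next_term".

-2,1 ; 396

  a_2 = -2·-4 + 1·4 = 12
  a_3 = -2·12 + 1·-4 = -28
  a_4 = -2·-28 + 1·12 = 68
  a_5 = -2·68 + 1·-28 = -164
  a_6 = -2·-164 + 1·68 = 396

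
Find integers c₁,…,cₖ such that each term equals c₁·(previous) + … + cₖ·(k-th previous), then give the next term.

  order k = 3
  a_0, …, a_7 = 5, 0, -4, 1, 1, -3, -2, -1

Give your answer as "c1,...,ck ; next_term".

  a_3 = 1·-4 + 0·0 + 1·5 = 1
  a_4 = 1·1 + 0·-4 + 1·0 = 1
  a_5 = 1·1 + 0·1 + 1·-4 = -3
  a_6 = 1·-3 + 0·1 + 1·1 = -2
  a_7 = 1·-2 + 0·-3 + 1·1 = -1
  a_8 = 1·-1 + 0·-2 + 1·-3 = -4

1,0,1 ; -4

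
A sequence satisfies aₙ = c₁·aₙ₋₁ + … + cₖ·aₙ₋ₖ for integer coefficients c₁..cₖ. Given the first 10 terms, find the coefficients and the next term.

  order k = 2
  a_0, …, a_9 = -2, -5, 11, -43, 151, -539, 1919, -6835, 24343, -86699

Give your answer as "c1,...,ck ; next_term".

  a_2 = -3·-5 + 2·-2 = 11
  a_3 = -3·11 + 2·-5 = -43
  a_4 = -3·-43 + 2·11 = 151
  a_5 = -3·151 + 2·-43 = -539
  a_6 = -3·-539 + 2·151 = 1919
  a_7 = -3·1919 + 2·-539 = -6835
  a_8 = -3·-6835 + 2·1919 = 24343
  a_9 = -3·24343 + 2·-6835 = -86699
  a_10 = -3·-86699 + 2·24343 = 308783

-3,2 ; 308783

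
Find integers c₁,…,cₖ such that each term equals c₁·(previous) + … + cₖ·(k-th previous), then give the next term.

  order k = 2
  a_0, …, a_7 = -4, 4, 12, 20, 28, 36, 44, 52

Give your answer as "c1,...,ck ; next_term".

2,-1 ; 60

  a_2 = 2·4 + -1·-4 = 12
  a_3 = 2·12 + -1·4 = 20
  a_4 = 2·20 + -1·12 = 28
  a_5 = 2·28 + -1·20 = 36
  a_6 = 2·36 + -1·28 = 44
  a_7 = 2·44 + -1·36 = 52
  a_8 = 2·52 + -1·44 = 60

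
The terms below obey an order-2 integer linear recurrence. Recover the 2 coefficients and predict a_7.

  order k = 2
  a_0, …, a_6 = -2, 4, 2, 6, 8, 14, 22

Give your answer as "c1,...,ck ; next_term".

1,1 ; 36

  a_2 = 1·4 + 1·-2 = 2
  a_3 = 1·2 + 1·4 = 6
  a_4 = 1·6 + 1·2 = 8
  a_5 = 1·8 + 1·6 = 14
  a_6 = 1·14 + 1·8 = 22
  a_7 = 1·22 + 1·14 = 36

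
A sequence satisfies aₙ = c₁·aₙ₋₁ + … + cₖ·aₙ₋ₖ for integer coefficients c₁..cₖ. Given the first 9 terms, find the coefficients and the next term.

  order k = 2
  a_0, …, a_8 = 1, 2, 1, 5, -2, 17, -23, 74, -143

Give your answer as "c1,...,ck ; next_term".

-1,3 ; 365

  a_2 = -1·2 + 3·1 = 1
  a_3 = -1·1 + 3·2 = 5
  a_4 = -1·5 + 3·1 = -2
  a_5 = -1·-2 + 3·5 = 17
  a_6 = -1·17 + 3·-2 = -23
  a_7 = -1·-23 + 3·17 = 74
  a_8 = -1·74 + 3·-23 = -143
  a_9 = -1·-143 + 3·74 = 365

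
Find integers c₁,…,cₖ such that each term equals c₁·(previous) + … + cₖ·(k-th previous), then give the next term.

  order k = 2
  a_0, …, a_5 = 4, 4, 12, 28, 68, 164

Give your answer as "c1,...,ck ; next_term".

  a_2 = 2·4 + 1·4 = 12
  a_3 = 2·12 + 1·4 = 28
  a_4 = 2·28 + 1·12 = 68
  a_5 = 2·68 + 1·28 = 164
  a_6 = 2·164 + 1·68 = 396

2,1 ; 396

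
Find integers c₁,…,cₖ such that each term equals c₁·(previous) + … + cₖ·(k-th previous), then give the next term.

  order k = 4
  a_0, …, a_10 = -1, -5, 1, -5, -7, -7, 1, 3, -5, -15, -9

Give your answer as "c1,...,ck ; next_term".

  a_4 = 1·-5 + -1·1 + 0·-5 + 1·-1 = -7
  a_5 = 1·-7 + -1·-5 + 0·1 + 1·-5 = -7
  a_6 = 1·-7 + -1·-7 + 0·-5 + 1·1 = 1
  a_7 = 1·1 + -1·-7 + 0·-7 + 1·-5 = 3
  a_8 = 1·3 + -1·1 + 0·-7 + 1·-7 = -5
  a_9 = 1·-5 + -1·3 + 0·1 + 1·-7 = -15
  a_10 = 1·-15 + -1·-5 + 0·3 + 1·1 = -9
  a_11 = 1·-9 + -1·-15 + 0·-5 + 1·3 = 9

1,-1,0,1 ; 9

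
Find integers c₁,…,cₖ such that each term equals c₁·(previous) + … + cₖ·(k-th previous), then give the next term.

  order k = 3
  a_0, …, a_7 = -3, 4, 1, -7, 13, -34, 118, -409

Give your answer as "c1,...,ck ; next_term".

  a_3 = -4·1 + -3·4 + -3·-3 = -7
  a_4 = -4·-7 + -3·1 + -3·4 = 13
  a_5 = -4·13 + -3·-7 + -3·1 = -34
  a_6 = -4·-34 + -3·13 + -3·-7 = 118
  a_7 = -4·118 + -3·-34 + -3·13 = -409
  a_8 = -4·-409 + -3·118 + -3·-34 = 1384

-4,-3,-3 ; 1384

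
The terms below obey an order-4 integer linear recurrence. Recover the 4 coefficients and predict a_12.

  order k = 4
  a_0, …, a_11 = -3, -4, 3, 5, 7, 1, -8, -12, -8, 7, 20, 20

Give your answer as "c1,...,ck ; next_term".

0,0,-1,-1 ; 1

  a_4 = 0·5 + 0·3 + -1·-4 + -1·-3 = 7
  a_5 = 0·7 + 0·5 + -1·3 + -1·-4 = 1
  a_6 = 0·1 + 0·7 + -1·5 + -1·3 = -8
  a_7 = 0·-8 + 0·1 + -1·7 + -1·5 = -12
  a_8 = 0·-12 + 0·-8 + -1·1 + -1·7 = -8
  a_9 = 0·-8 + 0·-12 + -1·-8 + -1·1 = 7
  a_10 = 0·7 + 0·-8 + -1·-12 + -1·-8 = 20
  a_11 = 0·20 + 0·7 + -1·-8 + -1·-12 = 20
  a_12 = 0·20 + 0·20 + -1·7 + -1·-8 = 1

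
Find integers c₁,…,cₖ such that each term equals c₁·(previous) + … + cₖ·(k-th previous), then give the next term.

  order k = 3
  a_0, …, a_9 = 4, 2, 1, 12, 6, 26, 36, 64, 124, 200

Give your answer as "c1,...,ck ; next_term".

  a_3 = 0·1 + 2·2 + 2·4 = 12
  a_4 = 0·12 + 2·1 + 2·2 = 6
  a_5 = 0·6 + 2·12 + 2·1 = 26
  a_6 = 0·26 + 2·6 + 2·12 = 36
  a_7 = 0·36 + 2·26 + 2·6 = 64
  a_8 = 0·64 + 2·36 + 2·26 = 124
  a_9 = 0·124 + 2·64 + 2·36 = 200
  a_10 = 0·200 + 2·124 + 2·64 = 376

0,2,2 ; 376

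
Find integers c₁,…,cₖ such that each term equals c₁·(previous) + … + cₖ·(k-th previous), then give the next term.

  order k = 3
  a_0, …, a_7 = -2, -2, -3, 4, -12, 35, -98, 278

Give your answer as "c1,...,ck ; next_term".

-2,2,-1 ; -787

  a_3 = -2·-3 + 2·-2 + -1·-2 = 4
  a_4 = -2·4 + 2·-3 + -1·-2 = -12
  a_5 = -2·-12 + 2·4 + -1·-3 = 35
  a_6 = -2·35 + 2·-12 + -1·4 = -98
  a_7 = -2·-98 + 2·35 + -1·-12 = 278
  a_8 = -2·278 + 2·-98 + -1·35 = -787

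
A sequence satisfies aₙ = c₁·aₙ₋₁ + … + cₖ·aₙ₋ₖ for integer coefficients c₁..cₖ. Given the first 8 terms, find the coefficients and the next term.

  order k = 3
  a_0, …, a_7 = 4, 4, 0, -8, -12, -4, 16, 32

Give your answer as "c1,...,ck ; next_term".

1,-1,-1 ; 20

  a_3 = 1·0 + -1·4 + -1·4 = -8
  a_4 = 1·-8 + -1·0 + -1·4 = -12
  a_5 = 1·-12 + -1·-8 + -1·0 = -4
  a_6 = 1·-4 + -1·-12 + -1·-8 = 16
  a_7 = 1·16 + -1·-4 + -1·-12 = 32
  a_8 = 1·32 + -1·16 + -1·-4 = 20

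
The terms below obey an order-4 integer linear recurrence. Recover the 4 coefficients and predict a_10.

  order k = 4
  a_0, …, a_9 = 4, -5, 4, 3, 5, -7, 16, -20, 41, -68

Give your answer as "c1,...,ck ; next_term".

  a_4 = -1·3 + 1·4 + 0·-5 + 1·4 = 5
  a_5 = -1·5 + 1·3 + 0·4 + 1·-5 = -7
  a_6 = -1·-7 + 1·5 + 0·3 + 1·4 = 16
  a_7 = -1·16 + 1·-7 + 0·5 + 1·3 = -20
  a_8 = -1·-20 + 1·16 + 0·-7 + 1·5 = 41
  a_9 = -1·41 + 1·-20 + 0·16 + 1·-7 = -68
  a_10 = -1·-68 + 1·41 + 0·-20 + 1·16 = 125

-1,1,0,1 ; 125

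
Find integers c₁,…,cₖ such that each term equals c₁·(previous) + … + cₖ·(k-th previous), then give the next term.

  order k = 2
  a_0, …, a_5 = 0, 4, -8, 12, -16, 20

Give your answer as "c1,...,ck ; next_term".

  a_2 = -2·4 + -1·0 = -8
  a_3 = -2·-8 + -1·4 = 12
  a_4 = -2·12 + -1·-8 = -16
  a_5 = -2·-16 + -1·12 = 20
  a_6 = -2·20 + -1·-16 = -24

-2,-1 ; -24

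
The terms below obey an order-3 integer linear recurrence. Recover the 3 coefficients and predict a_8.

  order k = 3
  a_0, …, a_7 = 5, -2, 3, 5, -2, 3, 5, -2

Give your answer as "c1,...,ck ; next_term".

  a_3 = 0·3 + 0·-2 + 1·5 = 5
  a_4 = 0·5 + 0·3 + 1·-2 = -2
  a_5 = 0·-2 + 0·5 + 1·3 = 3
  a_6 = 0·3 + 0·-2 + 1·5 = 5
  a_7 = 0·5 + 0·3 + 1·-2 = -2
  a_8 = 0·-2 + 0·5 + 1·3 = 3

0,0,1 ; 3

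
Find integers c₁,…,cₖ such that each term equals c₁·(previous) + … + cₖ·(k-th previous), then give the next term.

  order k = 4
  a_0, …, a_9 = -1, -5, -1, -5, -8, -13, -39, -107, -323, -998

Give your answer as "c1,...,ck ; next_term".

  a_4 = 3·-5 + 1·-1 + -1·-5 + -3·-1 = -8
  a_5 = 3·-8 + 1·-5 + -1·-1 + -3·-5 = -13
  a_6 = 3·-13 + 1·-8 + -1·-5 + -3·-1 = -39
  a_7 = 3·-39 + 1·-13 + -1·-8 + -3·-5 = -107
  a_8 = 3·-107 + 1·-39 + -1·-13 + -3·-8 = -323
  a_9 = 3·-323 + 1·-107 + -1·-39 + -3·-13 = -998
  a_10 = 3·-998 + 1·-323 + -1·-107 + -3·-39 = -3093

3,1,-1,-3 ; -3093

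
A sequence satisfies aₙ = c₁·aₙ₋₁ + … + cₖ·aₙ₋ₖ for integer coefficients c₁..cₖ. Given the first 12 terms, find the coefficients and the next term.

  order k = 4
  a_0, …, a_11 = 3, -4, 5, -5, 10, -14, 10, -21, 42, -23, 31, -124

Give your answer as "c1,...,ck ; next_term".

0,-1,-3,1 ; 80

  a_4 = 0·-5 + -1·5 + -3·-4 + 1·3 = 10
  a_5 = 0·10 + -1·-5 + -3·5 + 1·-4 = -14
  a_6 = 0·-14 + -1·10 + -3·-5 + 1·5 = 10
  a_7 = 0·10 + -1·-14 + -3·10 + 1·-5 = -21
  a_8 = 0·-21 + -1·10 + -3·-14 + 1·10 = 42
  a_9 = 0·42 + -1·-21 + -3·10 + 1·-14 = -23
  a_10 = 0·-23 + -1·42 + -3·-21 + 1·10 = 31
  a_11 = 0·31 + -1·-23 + -3·42 + 1·-21 = -124
  a_12 = 0·-124 + -1·31 + -3·-23 + 1·42 = 80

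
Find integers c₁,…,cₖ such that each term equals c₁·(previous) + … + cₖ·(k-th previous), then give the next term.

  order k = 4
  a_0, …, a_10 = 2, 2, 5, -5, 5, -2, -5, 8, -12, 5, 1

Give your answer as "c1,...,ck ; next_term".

0,1,1,-1 ; -15

  a_4 = 0·-5 + 1·5 + 1·2 + -1·2 = 5
  a_5 = 0·5 + 1·-5 + 1·5 + -1·2 = -2
  a_6 = 0·-2 + 1·5 + 1·-5 + -1·5 = -5
  a_7 = 0·-5 + 1·-2 + 1·5 + -1·-5 = 8
  a_8 = 0·8 + 1·-5 + 1·-2 + -1·5 = -12
  a_9 = 0·-12 + 1·8 + 1·-5 + -1·-2 = 5
  a_10 = 0·5 + 1·-12 + 1·8 + -1·-5 = 1
  a_11 = 0·1 + 1·5 + 1·-12 + -1·8 = -15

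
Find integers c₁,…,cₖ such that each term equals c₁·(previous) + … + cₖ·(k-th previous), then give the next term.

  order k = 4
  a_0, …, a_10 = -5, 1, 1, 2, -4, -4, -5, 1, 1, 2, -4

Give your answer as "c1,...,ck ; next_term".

  a_4 = 1·2 + 0·1 + -1·1 + 1·-5 = -4
  a_5 = 1·-4 + 0·2 + -1·1 + 1·1 = -4
  a_6 = 1·-4 + 0·-4 + -1·2 + 1·1 = -5
  a_7 = 1·-5 + 0·-4 + -1·-4 + 1·2 = 1
  a_8 = 1·1 + 0·-5 + -1·-4 + 1·-4 = 1
  a_9 = 1·1 + 0·1 + -1·-5 + 1·-4 = 2
  a_10 = 1·2 + 0·1 + -1·1 + 1·-5 = -4
  a_11 = 1·-4 + 0·2 + -1·1 + 1·1 = -4

1,0,-1,1 ; -4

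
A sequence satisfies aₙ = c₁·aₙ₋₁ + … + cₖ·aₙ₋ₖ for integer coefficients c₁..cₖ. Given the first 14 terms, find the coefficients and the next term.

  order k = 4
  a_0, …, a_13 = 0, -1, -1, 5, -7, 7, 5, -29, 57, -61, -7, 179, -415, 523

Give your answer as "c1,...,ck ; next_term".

  a_4 = -1·5 + 0·-1 + 2·-1 + -2·0 = -7
  a_5 = -1·-7 + 0·5 + 2·-1 + -2·-1 = 7
  a_6 = -1·7 + 0·-7 + 2·5 + -2·-1 = 5
  a_7 = -1·5 + 0·7 + 2·-7 + -2·5 = -29
  a_8 = -1·-29 + 0·5 + 2·7 + -2·-7 = 57
  a_9 = -1·57 + 0·-29 + 2·5 + -2·7 = -61
  a_10 = -1·-61 + 0·57 + 2·-29 + -2·5 = -7
  a_11 = -1·-7 + 0·-61 + 2·57 + -2·-29 = 179
  a_12 = -1·179 + 0·-7 + 2·-61 + -2·57 = -415
  a_13 = -1·-415 + 0·179 + 2·-7 + -2·-61 = 523
  a_14 = -1·523 + 0·-415 + 2·179 + -2·-7 = -151

-1,0,2,-2 ; -151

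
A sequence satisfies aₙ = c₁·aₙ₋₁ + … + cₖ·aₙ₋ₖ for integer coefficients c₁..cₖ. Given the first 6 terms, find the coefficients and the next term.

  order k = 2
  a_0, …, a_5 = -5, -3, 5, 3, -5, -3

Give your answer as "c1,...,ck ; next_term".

  a_2 = 0·-3 + -1·-5 = 5
  a_3 = 0·5 + -1·-3 = 3
  a_4 = 0·3 + -1·5 = -5
  a_5 = 0·-5 + -1·3 = -3
  a_6 = 0·-3 + -1·-5 = 5

0,-1 ; 5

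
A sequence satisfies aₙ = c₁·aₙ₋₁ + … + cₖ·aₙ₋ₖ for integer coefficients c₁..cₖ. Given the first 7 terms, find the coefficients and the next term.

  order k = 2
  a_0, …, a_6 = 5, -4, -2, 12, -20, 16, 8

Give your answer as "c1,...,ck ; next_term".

-2,-2 ; -48

  a_2 = -2·-4 + -2·5 = -2
  a_3 = -2·-2 + -2·-4 = 12
  a_4 = -2·12 + -2·-2 = -20
  a_5 = -2·-20 + -2·12 = 16
  a_6 = -2·16 + -2·-20 = 8
  a_7 = -2·8 + -2·16 = -48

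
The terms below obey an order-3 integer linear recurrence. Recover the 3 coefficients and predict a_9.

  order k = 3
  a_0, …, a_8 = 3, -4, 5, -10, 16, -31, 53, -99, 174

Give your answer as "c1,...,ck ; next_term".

  a_3 = -1·5 + 2·-4 + 1·3 = -10
  a_4 = -1·-10 + 2·5 + 1·-4 = 16
  a_5 = -1·16 + 2·-10 + 1·5 = -31
  a_6 = -1·-31 + 2·16 + 1·-10 = 53
  a_7 = -1·53 + 2·-31 + 1·16 = -99
  a_8 = -1·-99 + 2·53 + 1·-31 = 174
  a_9 = -1·174 + 2·-99 + 1·53 = -319

-1,2,1 ; -319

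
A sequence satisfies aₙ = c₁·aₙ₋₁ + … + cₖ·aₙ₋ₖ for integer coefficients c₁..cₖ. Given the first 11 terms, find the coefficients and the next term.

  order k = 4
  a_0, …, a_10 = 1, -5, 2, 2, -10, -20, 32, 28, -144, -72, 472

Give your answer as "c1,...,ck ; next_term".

0,-2,2,4 ; -32

  a_4 = 0·2 + -2·2 + 2·-5 + 4·1 = -10
  a_5 = 0·-10 + -2·2 + 2·2 + 4·-5 = -20
  a_6 = 0·-20 + -2·-10 + 2·2 + 4·2 = 32
  a_7 = 0·32 + -2·-20 + 2·-10 + 4·2 = 28
  a_8 = 0·28 + -2·32 + 2·-20 + 4·-10 = -144
  a_9 = 0·-144 + -2·28 + 2·32 + 4·-20 = -72
  a_10 = 0·-72 + -2·-144 + 2·28 + 4·32 = 472
  a_11 = 0·472 + -2·-72 + 2·-144 + 4·28 = -32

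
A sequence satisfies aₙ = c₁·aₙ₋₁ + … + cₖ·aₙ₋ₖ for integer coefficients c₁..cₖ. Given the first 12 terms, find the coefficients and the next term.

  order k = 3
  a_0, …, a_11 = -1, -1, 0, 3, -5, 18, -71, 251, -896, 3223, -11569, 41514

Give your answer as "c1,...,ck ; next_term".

  a_3 = -3·0 + 1·-1 + -4·-1 = 3
  a_4 = -3·3 + 1·0 + -4·-1 = -5
  a_5 = -3·-5 + 1·3 + -4·0 = 18
  a_6 = -3·18 + 1·-5 + -4·3 = -71
  a_7 = -3·-71 + 1·18 + -4·-5 = 251
  a_8 = -3·251 + 1·-71 + -4·18 = -896
  a_9 = -3·-896 + 1·251 + -4·-71 = 3223
  a_10 = -3·3223 + 1·-896 + -4·251 = -11569
  a_11 = -3·-11569 + 1·3223 + -4·-896 = 41514
  a_12 = -3·41514 + 1·-11569 + -4·3223 = -149003

-3,1,-4 ; -149003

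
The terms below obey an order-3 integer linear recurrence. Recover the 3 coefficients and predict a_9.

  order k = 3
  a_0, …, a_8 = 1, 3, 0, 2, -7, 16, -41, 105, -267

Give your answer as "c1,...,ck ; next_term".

-2,1,-1 ; 680

  a_3 = -2·0 + 1·3 + -1·1 = 2
  a_4 = -2·2 + 1·0 + -1·3 = -7
  a_5 = -2·-7 + 1·2 + -1·0 = 16
  a_6 = -2·16 + 1·-7 + -1·2 = -41
  a_7 = -2·-41 + 1·16 + -1·-7 = 105
  a_8 = -2·105 + 1·-41 + -1·16 = -267
  a_9 = -2·-267 + 1·105 + -1·-41 = 680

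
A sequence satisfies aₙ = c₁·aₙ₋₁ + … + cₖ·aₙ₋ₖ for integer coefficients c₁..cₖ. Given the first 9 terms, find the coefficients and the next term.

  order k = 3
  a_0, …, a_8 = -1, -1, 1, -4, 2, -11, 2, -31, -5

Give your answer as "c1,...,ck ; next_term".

  a_3 = 0·1 + 3·-1 + 1·-1 = -4
  a_4 = 0·-4 + 3·1 + 1·-1 = 2
  a_5 = 0·2 + 3·-4 + 1·1 = -11
  a_6 = 0·-11 + 3·2 + 1·-4 = 2
  a_7 = 0·2 + 3·-11 + 1·2 = -31
  a_8 = 0·-31 + 3·2 + 1·-11 = -5
  a_9 = 0·-5 + 3·-31 + 1·2 = -91

0,3,1 ; -91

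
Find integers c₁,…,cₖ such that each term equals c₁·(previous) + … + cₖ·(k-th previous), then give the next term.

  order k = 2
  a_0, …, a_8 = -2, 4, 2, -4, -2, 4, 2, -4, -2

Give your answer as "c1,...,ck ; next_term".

0,-1 ; 4

  a_2 = 0·4 + -1·-2 = 2
  a_3 = 0·2 + -1·4 = -4
  a_4 = 0·-4 + -1·2 = -2
  a_5 = 0·-2 + -1·-4 = 4
  a_6 = 0·4 + -1·-2 = 2
  a_7 = 0·2 + -1·4 = -4
  a_8 = 0·-4 + -1·2 = -2
  a_9 = 0·-2 + -1·-4 = 4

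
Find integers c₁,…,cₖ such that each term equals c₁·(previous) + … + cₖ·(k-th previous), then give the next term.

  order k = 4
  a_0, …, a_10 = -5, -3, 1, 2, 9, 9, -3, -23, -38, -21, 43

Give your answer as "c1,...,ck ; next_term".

1,-1,-1,-1 ; 125

  a_4 = 1·2 + -1·1 + -1·-3 + -1·-5 = 9
  a_5 = 1·9 + -1·2 + -1·1 + -1·-3 = 9
  a_6 = 1·9 + -1·9 + -1·2 + -1·1 = -3
  a_7 = 1·-3 + -1·9 + -1·9 + -1·2 = -23
  a_8 = 1·-23 + -1·-3 + -1·9 + -1·9 = -38
  a_9 = 1·-38 + -1·-23 + -1·-3 + -1·9 = -21
  a_10 = 1·-21 + -1·-38 + -1·-23 + -1·-3 = 43
  a_11 = 1·43 + -1·-21 + -1·-38 + -1·-23 = 125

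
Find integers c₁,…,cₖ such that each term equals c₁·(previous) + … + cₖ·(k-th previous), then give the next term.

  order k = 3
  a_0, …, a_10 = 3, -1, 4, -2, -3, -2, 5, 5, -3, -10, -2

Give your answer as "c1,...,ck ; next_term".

  a_3 = 0·4 + -1·-1 + -1·3 = -2
  a_4 = 0·-2 + -1·4 + -1·-1 = -3
  a_5 = 0·-3 + -1·-2 + -1·4 = -2
  a_6 = 0·-2 + -1·-3 + -1·-2 = 5
  a_7 = 0·5 + -1·-2 + -1·-3 = 5
  a_8 = 0·5 + -1·5 + -1·-2 = -3
  a_9 = 0·-3 + -1·5 + -1·5 = -10
  a_10 = 0·-10 + -1·-3 + -1·5 = -2
  a_11 = 0·-2 + -1·-10 + -1·-3 = 13

0,-1,-1 ; 13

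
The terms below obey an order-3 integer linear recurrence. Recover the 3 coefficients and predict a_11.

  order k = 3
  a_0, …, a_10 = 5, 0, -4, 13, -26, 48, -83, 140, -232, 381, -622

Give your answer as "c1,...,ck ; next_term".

-2,0,1 ; 1012

  a_3 = -2·-4 + 0·0 + 1·5 = 13
  a_4 = -2·13 + 0·-4 + 1·0 = -26
  a_5 = -2·-26 + 0·13 + 1·-4 = 48
  a_6 = -2·48 + 0·-26 + 1·13 = -83
  a_7 = -2·-83 + 0·48 + 1·-26 = 140
  a_8 = -2·140 + 0·-83 + 1·48 = -232
  a_9 = -2·-232 + 0·140 + 1·-83 = 381
  a_10 = -2·381 + 0·-232 + 1·140 = -622
  a_11 = -2·-622 + 0·381 + 1·-232 = 1012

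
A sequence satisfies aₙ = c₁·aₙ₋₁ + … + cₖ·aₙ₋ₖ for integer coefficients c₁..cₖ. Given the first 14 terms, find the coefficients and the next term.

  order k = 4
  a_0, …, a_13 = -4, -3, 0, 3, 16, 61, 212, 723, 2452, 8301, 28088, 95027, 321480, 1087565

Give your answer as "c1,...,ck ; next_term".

4,-2,0,-1 ; 3679212

  a_4 = 4·3 + -2·0 + 0·-3 + -1·-4 = 16
  a_5 = 4·16 + -2·3 + 0·0 + -1·-3 = 61
  a_6 = 4·61 + -2·16 + 0·3 + -1·0 = 212
  a_7 = 4·212 + -2·61 + 0·16 + -1·3 = 723
  a_8 = 4·723 + -2·212 + 0·61 + -1·16 = 2452
  a_9 = 4·2452 + -2·723 + 0·212 + -1·61 = 8301
  a_10 = 4·8301 + -2·2452 + 0·723 + -1·212 = 28088
  a_11 = 4·28088 + -2·8301 + 0·2452 + -1·723 = 95027
  a_12 = 4·95027 + -2·28088 + 0·8301 + -1·2452 = 321480
  a_13 = 4·321480 + -2·95027 + 0·28088 + -1·8301 = 1087565
  a_14 = 4·1087565 + -2·321480 + 0·95027 + -1·28088 = 3679212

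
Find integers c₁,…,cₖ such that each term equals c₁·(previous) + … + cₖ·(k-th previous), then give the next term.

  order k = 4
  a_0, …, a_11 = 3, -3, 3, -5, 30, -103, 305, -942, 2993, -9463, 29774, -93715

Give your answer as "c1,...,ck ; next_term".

  a_4 = -3·-5 + -1·3 + -4·-3 + 2·3 = 30
  a_5 = -3·30 + -1·-5 + -4·3 + 2·-3 = -103
  a_6 = -3·-103 + -1·30 + -4·-5 + 2·3 = 305
  a_7 = -3·305 + -1·-103 + -4·30 + 2·-5 = -942
  a_8 = -3·-942 + -1·305 + -4·-103 + 2·30 = 2993
  a_9 = -3·2993 + -1·-942 + -4·305 + 2·-103 = -9463
  a_10 = -3·-9463 + -1·2993 + -4·-942 + 2·305 = 29774
  a_11 = -3·29774 + -1·-9463 + -4·2993 + 2·-942 = -93715
  a_12 = -3·-93715 + -1·29774 + -4·-9463 + 2·2993 = 295209

-3,-1,-4,2 ; 295209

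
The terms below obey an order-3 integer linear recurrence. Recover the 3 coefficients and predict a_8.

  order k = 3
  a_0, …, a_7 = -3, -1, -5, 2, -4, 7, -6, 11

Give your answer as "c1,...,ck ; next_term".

0,1,-1 ; -13

  a_3 = 0·-5 + 1·-1 + -1·-3 = 2
  a_4 = 0·2 + 1·-5 + -1·-1 = -4
  a_5 = 0·-4 + 1·2 + -1·-5 = 7
  a_6 = 0·7 + 1·-4 + -1·2 = -6
  a_7 = 0·-6 + 1·7 + -1·-4 = 11
  a_8 = 0·11 + 1·-6 + -1·7 = -13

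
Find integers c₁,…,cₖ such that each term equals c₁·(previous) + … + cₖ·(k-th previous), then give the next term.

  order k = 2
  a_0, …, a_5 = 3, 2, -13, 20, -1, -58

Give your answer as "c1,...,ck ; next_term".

  a_2 = -2·2 + -3·3 = -13
  a_3 = -2·-13 + -3·2 = 20
  a_4 = -2·20 + -3·-13 = -1
  a_5 = -2·-1 + -3·20 = -58
  a_6 = -2·-58 + -3·-1 = 119

-2,-3 ; 119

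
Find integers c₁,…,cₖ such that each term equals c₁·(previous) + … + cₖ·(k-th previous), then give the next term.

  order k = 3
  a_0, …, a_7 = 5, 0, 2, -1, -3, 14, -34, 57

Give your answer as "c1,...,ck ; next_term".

-3,-3,1 ; -55

  a_3 = -3·2 + -3·0 + 1·5 = -1
  a_4 = -3·-1 + -3·2 + 1·0 = -3
  a_5 = -3·-3 + -3·-1 + 1·2 = 14
  a_6 = -3·14 + -3·-3 + 1·-1 = -34
  a_7 = -3·-34 + -3·14 + 1·-3 = 57
  a_8 = -3·57 + -3·-34 + 1·14 = -55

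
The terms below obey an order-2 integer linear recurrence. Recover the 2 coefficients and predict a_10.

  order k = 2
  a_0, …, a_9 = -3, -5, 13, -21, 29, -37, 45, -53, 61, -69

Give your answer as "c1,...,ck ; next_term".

  a_2 = -2·-5 + -1·-3 = 13
  a_3 = -2·13 + -1·-5 = -21
  a_4 = -2·-21 + -1·13 = 29
  a_5 = -2·29 + -1·-21 = -37
  a_6 = -2·-37 + -1·29 = 45
  a_7 = -2·45 + -1·-37 = -53
  a_8 = -2·-53 + -1·45 = 61
  a_9 = -2·61 + -1·-53 = -69
  a_10 = -2·-69 + -1·61 = 77

-2,-1 ; 77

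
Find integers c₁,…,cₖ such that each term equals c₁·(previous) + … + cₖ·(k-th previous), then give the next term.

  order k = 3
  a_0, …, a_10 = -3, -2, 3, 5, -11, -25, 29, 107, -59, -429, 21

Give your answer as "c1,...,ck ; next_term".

  a_3 = 1·3 + -4·-2 + 2·-3 = 5
  a_4 = 1·5 + -4·3 + 2·-2 = -11
  a_5 = 1·-11 + -4·5 + 2·3 = -25
  a_6 = 1·-25 + -4·-11 + 2·5 = 29
  a_7 = 1·29 + -4·-25 + 2·-11 = 107
  a_8 = 1·107 + -4·29 + 2·-25 = -59
  a_9 = 1·-59 + -4·107 + 2·29 = -429
  a_10 = 1·-429 + -4·-59 + 2·107 = 21
  a_11 = 1·21 + -4·-429 + 2·-59 = 1619

1,-4,2 ; 1619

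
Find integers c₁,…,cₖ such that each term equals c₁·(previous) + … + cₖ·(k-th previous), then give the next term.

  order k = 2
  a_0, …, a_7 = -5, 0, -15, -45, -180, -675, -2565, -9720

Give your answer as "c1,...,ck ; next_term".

  a_2 = 3·0 + 3·-5 = -15
  a_3 = 3·-15 + 3·0 = -45
  a_4 = 3·-45 + 3·-15 = -180
  a_5 = 3·-180 + 3·-45 = -675
  a_6 = 3·-675 + 3·-180 = -2565
  a_7 = 3·-2565 + 3·-675 = -9720
  a_8 = 3·-9720 + 3·-2565 = -36855

3,3 ; -36855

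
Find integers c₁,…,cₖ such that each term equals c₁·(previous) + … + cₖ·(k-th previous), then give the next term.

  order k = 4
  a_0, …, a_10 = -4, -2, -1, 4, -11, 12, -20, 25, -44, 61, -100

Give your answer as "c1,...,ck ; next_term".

-1,1,1,1 ; 142

  a_4 = -1·4 + 1·-1 + 1·-2 + 1·-4 = -11
  a_5 = -1·-11 + 1·4 + 1·-1 + 1·-2 = 12
  a_6 = -1·12 + 1·-11 + 1·4 + 1·-1 = -20
  a_7 = -1·-20 + 1·12 + 1·-11 + 1·4 = 25
  a_8 = -1·25 + 1·-20 + 1·12 + 1·-11 = -44
  a_9 = -1·-44 + 1·25 + 1·-20 + 1·12 = 61
  a_10 = -1·61 + 1·-44 + 1·25 + 1·-20 = -100
  a_11 = -1·-100 + 1·61 + 1·-44 + 1·25 = 142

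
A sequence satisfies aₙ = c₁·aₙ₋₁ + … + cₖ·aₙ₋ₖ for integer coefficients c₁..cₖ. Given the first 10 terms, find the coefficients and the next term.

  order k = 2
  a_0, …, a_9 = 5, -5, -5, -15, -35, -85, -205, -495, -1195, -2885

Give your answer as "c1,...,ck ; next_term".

2,1 ; -6965

  a_2 = 2·-5 + 1·5 = -5
  a_3 = 2·-5 + 1·-5 = -15
  a_4 = 2·-15 + 1·-5 = -35
  a_5 = 2·-35 + 1·-15 = -85
  a_6 = 2·-85 + 1·-35 = -205
  a_7 = 2·-205 + 1·-85 = -495
  a_8 = 2·-495 + 1·-205 = -1195
  a_9 = 2·-1195 + 1·-495 = -2885
  a_10 = 2·-2885 + 1·-1195 = -6965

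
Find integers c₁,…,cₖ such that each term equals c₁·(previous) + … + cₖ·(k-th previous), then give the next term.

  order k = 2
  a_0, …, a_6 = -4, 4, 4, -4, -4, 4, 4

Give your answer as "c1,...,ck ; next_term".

0,-1 ; -4

  a_2 = 0·4 + -1·-4 = 4
  a_3 = 0·4 + -1·4 = -4
  a_4 = 0·-4 + -1·4 = -4
  a_5 = 0·-4 + -1·-4 = 4
  a_6 = 0·4 + -1·-4 = 4
  a_7 = 0·4 + -1·4 = -4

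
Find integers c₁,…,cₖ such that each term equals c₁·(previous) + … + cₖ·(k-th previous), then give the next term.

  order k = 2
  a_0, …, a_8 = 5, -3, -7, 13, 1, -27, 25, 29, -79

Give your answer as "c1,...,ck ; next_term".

-1,-2 ; 21

  a_2 = -1·-3 + -2·5 = -7
  a_3 = -1·-7 + -2·-3 = 13
  a_4 = -1·13 + -2·-7 = 1
  a_5 = -1·1 + -2·13 = -27
  a_6 = -1·-27 + -2·1 = 25
  a_7 = -1·25 + -2·-27 = 29
  a_8 = -1·29 + -2·25 = -79
  a_9 = -1·-79 + -2·29 = 21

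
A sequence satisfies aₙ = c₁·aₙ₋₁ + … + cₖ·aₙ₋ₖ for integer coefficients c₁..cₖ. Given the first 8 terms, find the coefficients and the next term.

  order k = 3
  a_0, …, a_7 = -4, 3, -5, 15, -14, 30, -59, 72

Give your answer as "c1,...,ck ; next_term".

  a_3 = 0·-5 + 1·3 + -3·-4 = 15
  a_4 = 0·15 + 1·-5 + -3·3 = -14
  a_5 = 0·-14 + 1·15 + -3·-5 = 30
  a_6 = 0·30 + 1·-14 + -3·15 = -59
  a_7 = 0·-59 + 1·30 + -3·-14 = 72
  a_8 = 0·72 + 1·-59 + -3·30 = -149

0,1,-3 ; -149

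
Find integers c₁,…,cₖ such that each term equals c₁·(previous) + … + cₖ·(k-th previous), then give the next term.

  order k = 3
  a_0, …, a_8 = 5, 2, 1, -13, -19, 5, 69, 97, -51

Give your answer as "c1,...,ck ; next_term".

1,-2,-2 ; -383

  a_3 = 1·1 + -2·2 + -2·5 = -13
  a_4 = 1·-13 + -2·1 + -2·2 = -19
  a_5 = 1·-19 + -2·-13 + -2·1 = 5
  a_6 = 1·5 + -2·-19 + -2·-13 = 69
  a_7 = 1·69 + -2·5 + -2·-19 = 97
  a_8 = 1·97 + -2·69 + -2·5 = -51
  a_9 = 1·-51 + -2·97 + -2·69 = -383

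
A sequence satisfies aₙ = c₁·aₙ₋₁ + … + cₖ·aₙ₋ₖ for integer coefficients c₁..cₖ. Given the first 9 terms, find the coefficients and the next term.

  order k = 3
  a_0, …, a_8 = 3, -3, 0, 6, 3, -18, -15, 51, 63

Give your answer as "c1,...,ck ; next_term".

0,-3,-1 ; -138

  a_3 = 0·0 + -3·-3 + -1·3 = 6
  a_4 = 0·6 + -3·0 + -1·-3 = 3
  a_5 = 0·3 + -3·6 + -1·0 = -18
  a_6 = 0·-18 + -3·3 + -1·6 = -15
  a_7 = 0·-15 + -3·-18 + -1·3 = 51
  a_8 = 0·51 + -3·-15 + -1·-18 = 63
  a_9 = 0·63 + -3·51 + -1·-15 = -138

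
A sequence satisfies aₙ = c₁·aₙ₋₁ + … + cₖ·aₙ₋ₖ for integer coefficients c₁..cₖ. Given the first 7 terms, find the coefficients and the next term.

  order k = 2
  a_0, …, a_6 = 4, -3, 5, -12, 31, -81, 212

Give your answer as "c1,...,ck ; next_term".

  a_2 = -3·-3 + -1·4 = 5
  a_3 = -3·5 + -1·-3 = -12
  a_4 = -3·-12 + -1·5 = 31
  a_5 = -3·31 + -1·-12 = -81
  a_6 = -3·-81 + -1·31 = 212
  a_7 = -3·212 + -1·-81 = -555

-3,-1 ; -555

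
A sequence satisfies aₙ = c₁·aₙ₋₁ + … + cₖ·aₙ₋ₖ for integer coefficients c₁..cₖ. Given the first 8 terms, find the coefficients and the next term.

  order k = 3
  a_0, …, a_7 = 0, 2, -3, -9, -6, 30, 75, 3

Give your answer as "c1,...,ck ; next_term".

1,-3,-3 ; -312

  a_3 = 1·-3 + -3·2 + -3·0 = -9
  a_4 = 1·-9 + -3·-3 + -3·2 = -6
  a_5 = 1·-6 + -3·-9 + -3·-3 = 30
  a_6 = 1·30 + -3·-6 + -3·-9 = 75
  a_7 = 1·75 + -3·30 + -3·-6 = 3
  a_8 = 1·3 + -3·75 + -3·30 = -312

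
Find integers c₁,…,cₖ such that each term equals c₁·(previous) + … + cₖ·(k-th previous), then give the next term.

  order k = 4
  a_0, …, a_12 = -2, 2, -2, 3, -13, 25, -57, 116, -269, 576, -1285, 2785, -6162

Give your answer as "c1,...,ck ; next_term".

  a_4 = -1·3 + 2·-2 + 0·2 + 3·-2 = -13
  a_5 = -1·-13 + 2·3 + 0·-2 + 3·2 = 25
  a_6 = -1·25 + 2·-13 + 0·3 + 3·-2 = -57
  a_7 = -1·-57 + 2·25 + 0·-13 + 3·3 = 116
  a_8 = -1·116 + 2·-57 + 0·25 + 3·-13 = -269
  a_9 = -1·-269 + 2·116 + 0·-57 + 3·25 = 576
  a_10 = -1·576 + 2·-269 + 0·116 + 3·-57 = -1285
  a_11 = -1·-1285 + 2·576 + 0·-269 + 3·116 = 2785
  a_12 = -1·2785 + 2·-1285 + 0·576 + 3·-269 = -6162
  a_13 = -1·-6162 + 2·2785 + 0·-1285 + 3·576 = 13460

-1,2,0,3 ; 13460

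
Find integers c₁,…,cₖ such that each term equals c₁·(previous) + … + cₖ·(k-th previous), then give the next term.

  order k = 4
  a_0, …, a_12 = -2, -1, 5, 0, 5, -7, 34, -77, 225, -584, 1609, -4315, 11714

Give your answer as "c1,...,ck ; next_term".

-2,2,1,2 ; -31617

  a_4 = -2·0 + 2·5 + 1·-1 + 2·-2 = 5
  a_5 = -2·5 + 2·0 + 1·5 + 2·-1 = -7
  a_6 = -2·-7 + 2·5 + 1·0 + 2·5 = 34
  a_7 = -2·34 + 2·-7 + 1·5 + 2·0 = -77
  a_8 = -2·-77 + 2·34 + 1·-7 + 2·5 = 225
  a_9 = -2·225 + 2·-77 + 1·34 + 2·-7 = -584
  a_10 = -2·-584 + 2·225 + 1·-77 + 2·34 = 1609
  a_11 = -2·1609 + 2·-584 + 1·225 + 2·-77 = -4315
  a_12 = -2·-4315 + 2·1609 + 1·-584 + 2·225 = 11714
  a_13 = -2·11714 + 2·-4315 + 1·1609 + 2·-584 = -31617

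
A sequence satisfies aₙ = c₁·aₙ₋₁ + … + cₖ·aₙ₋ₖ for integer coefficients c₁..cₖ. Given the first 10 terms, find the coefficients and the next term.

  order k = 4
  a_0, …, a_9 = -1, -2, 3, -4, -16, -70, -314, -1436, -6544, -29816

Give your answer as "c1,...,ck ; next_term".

4,2,2,2 ; -135852

  a_4 = 4·-4 + 2·3 + 2·-2 + 2·-1 = -16
  a_5 = 4·-16 + 2·-4 + 2·3 + 2·-2 = -70
  a_6 = 4·-70 + 2·-16 + 2·-4 + 2·3 = -314
  a_7 = 4·-314 + 2·-70 + 2·-16 + 2·-4 = -1436
  a_8 = 4·-1436 + 2·-314 + 2·-70 + 2·-16 = -6544
  a_9 = 4·-6544 + 2·-1436 + 2·-314 + 2·-70 = -29816
  a_10 = 4·-29816 + 2·-6544 + 2·-1436 + 2·-314 = -135852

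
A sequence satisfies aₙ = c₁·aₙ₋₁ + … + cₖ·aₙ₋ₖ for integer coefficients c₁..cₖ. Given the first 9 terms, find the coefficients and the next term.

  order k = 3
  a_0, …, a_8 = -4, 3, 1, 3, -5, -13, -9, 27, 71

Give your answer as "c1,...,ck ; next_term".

  a_3 = 1·1 + -2·3 + -2·-4 = 3
  a_4 = 1·3 + -2·1 + -2·3 = -5
  a_5 = 1·-5 + -2·3 + -2·1 = -13
  a_6 = 1·-13 + -2·-5 + -2·3 = -9
  a_7 = 1·-9 + -2·-13 + -2·-5 = 27
  a_8 = 1·27 + -2·-9 + -2·-13 = 71
  a_9 = 1·71 + -2·27 + -2·-9 = 35

1,-2,-2 ; 35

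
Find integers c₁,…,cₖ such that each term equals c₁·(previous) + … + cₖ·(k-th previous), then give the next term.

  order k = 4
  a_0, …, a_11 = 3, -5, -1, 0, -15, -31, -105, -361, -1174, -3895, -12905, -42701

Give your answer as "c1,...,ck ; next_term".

3,1,1,-3 ; -141381

  a_4 = 3·0 + 1·-1 + 1·-5 + -3·3 = -15
  a_5 = 3·-15 + 1·0 + 1·-1 + -3·-5 = -31
  a_6 = 3·-31 + 1·-15 + 1·0 + -3·-1 = -105
  a_7 = 3·-105 + 1·-31 + 1·-15 + -3·0 = -361
  a_8 = 3·-361 + 1·-105 + 1·-31 + -3·-15 = -1174
  a_9 = 3·-1174 + 1·-361 + 1·-105 + -3·-31 = -3895
  a_10 = 3·-3895 + 1·-1174 + 1·-361 + -3·-105 = -12905
  a_11 = 3·-12905 + 1·-3895 + 1·-1174 + -3·-361 = -42701
  a_12 = 3·-42701 + 1·-12905 + 1·-3895 + -3·-1174 = -141381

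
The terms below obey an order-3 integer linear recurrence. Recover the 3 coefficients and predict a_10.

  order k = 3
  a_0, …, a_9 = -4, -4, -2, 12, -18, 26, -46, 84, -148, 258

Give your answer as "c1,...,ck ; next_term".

  a_3 = -2·-2 + -1·-4 + -1·-4 = 12
  a_4 = -2·12 + -1·-2 + -1·-4 = -18
  a_5 = -2·-18 + -1·12 + -1·-2 = 26
  a_6 = -2·26 + -1·-18 + -1·12 = -46
  a_7 = -2·-46 + -1·26 + -1·-18 = 84
  a_8 = -2·84 + -1·-46 + -1·26 = -148
  a_9 = -2·-148 + -1·84 + -1·-46 = 258
  a_10 = -2·258 + -1·-148 + -1·84 = -452

-2,-1,-1 ; -452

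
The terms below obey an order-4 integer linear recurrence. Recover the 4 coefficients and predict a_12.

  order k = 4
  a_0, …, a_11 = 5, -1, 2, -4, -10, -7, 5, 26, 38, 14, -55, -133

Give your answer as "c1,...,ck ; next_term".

  a_4 = 1·-4 + -1·2 + -1·-1 + -1·5 = -10
  a_5 = 1·-10 + -1·-4 + -1·2 + -1·-1 = -7
  a_6 = 1·-7 + -1·-10 + -1·-4 + -1·2 = 5
  a_7 = 1·5 + -1·-7 + -1·-10 + -1·-4 = 26
  a_8 = 1·26 + -1·5 + -1·-7 + -1·-10 = 38
  a_9 = 1·38 + -1·26 + -1·5 + -1·-7 = 14
  a_10 = 1·14 + -1·38 + -1·26 + -1·5 = -55
  a_11 = 1·-55 + -1·14 + -1·38 + -1·26 = -133
  a_12 = 1·-133 + -1·-55 + -1·14 + -1·38 = -130

1,-1,-1,-1 ; -130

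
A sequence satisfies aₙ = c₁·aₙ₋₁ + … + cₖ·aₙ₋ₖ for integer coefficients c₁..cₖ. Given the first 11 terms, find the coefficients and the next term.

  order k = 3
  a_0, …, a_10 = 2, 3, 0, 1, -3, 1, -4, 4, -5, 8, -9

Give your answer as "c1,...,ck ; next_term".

  a_3 = 0·0 + 1·3 + -1·2 = 1
  a_4 = 0·1 + 1·0 + -1·3 = -3
  a_5 = 0·-3 + 1·1 + -1·0 = 1
  a_6 = 0·1 + 1·-3 + -1·1 = -4
  a_7 = 0·-4 + 1·1 + -1·-3 = 4
  a_8 = 0·4 + 1·-4 + -1·1 = -5
  a_9 = 0·-5 + 1·4 + -1·-4 = 8
  a_10 = 0·8 + 1·-5 + -1·4 = -9
  a_11 = 0·-9 + 1·8 + -1·-5 = 13

0,1,-1 ; 13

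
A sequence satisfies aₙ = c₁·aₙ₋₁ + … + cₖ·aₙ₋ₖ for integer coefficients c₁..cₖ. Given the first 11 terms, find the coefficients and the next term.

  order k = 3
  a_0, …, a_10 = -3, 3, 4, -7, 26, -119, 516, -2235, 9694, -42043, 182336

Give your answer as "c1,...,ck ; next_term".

  a_3 = -4·4 + 1·3 + -2·-3 = -7
  a_4 = -4·-7 + 1·4 + -2·3 = 26
  a_5 = -4·26 + 1·-7 + -2·4 = -119
  a_6 = -4·-119 + 1·26 + -2·-7 = 516
  a_7 = -4·516 + 1·-119 + -2·26 = -2235
  a_8 = -4·-2235 + 1·516 + -2·-119 = 9694
  a_9 = -4·9694 + 1·-2235 + -2·516 = -42043
  a_10 = -4·-42043 + 1·9694 + -2·-2235 = 182336
  a_11 = -4·182336 + 1·-42043 + -2·9694 = -790775

-4,1,-2 ; -790775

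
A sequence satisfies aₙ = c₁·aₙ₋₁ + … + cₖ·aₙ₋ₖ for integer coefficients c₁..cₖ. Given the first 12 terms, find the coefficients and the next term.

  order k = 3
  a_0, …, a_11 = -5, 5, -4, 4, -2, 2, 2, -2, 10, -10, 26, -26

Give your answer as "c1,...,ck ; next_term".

  a_3 = -1·-4 + 2·5 + 2·-5 = 4
  a_4 = -1·4 + 2·-4 + 2·5 = -2
  a_5 = -1·-2 + 2·4 + 2·-4 = 2
  a_6 = -1·2 + 2·-2 + 2·4 = 2
  a_7 = -1·2 + 2·2 + 2·-2 = -2
  a_8 = -1·-2 + 2·2 + 2·2 = 10
  a_9 = -1·10 + 2·-2 + 2·2 = -10
  a_10 = -1·-10 + 2·10 + 2·-2 = 26
  a_11 = -1·26 + 2·-10 + 2·10 = -26
  a_12 = -1·-26 + 2·26 + 2·-10 = 58

-1,2,2 ; 58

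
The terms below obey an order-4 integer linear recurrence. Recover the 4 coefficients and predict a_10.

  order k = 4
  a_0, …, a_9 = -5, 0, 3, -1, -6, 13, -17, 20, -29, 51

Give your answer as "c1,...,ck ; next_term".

-2,-1,0,1 ; -90

  a_4 = -2·-1 + -1·3 + 0·0 + 1·-5 = -6
  a_5 = -2·-6 + -1·-1 + 0·3 + 1·0 = 13
  a_6 = -2·13 + -1·-6 + 0·-1 + 1·3 = -17
  a_7 = -2·-17 + -1·13 + 0·-6 + 1·-1 = 20
  a_8 = -2·20 + -1·-17 + 0·13 + 1·-6 = -29
  a_9 = -2·-29 + -1·20 + 0·-17 + 1·13 = 51
  a_10 = -2·51 + -1·-29 + 0·20 + 1·-17 = -90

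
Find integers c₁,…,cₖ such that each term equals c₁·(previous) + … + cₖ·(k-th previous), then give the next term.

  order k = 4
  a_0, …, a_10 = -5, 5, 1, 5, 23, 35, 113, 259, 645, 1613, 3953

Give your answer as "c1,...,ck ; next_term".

1,3,2,-1 ; 9823

  a_4 = 1·5 + 3·1 + 2·5 + -1·-5 = 23
  a_5 = 1·23 + 3·5 + 2·1 + -1·5 = 35
  a_6 = 1·35 + 3·23 + 2·5 + -1·1 = 113
  a_7 = 1·113 + 3·35 + 2·23 + -1·5 = 259
  a_8 = 1·259 + 3·113 + 2·35 + -1·23 = 645
  a_9 = 1·645 + 3·259 + 2·113 + -1·35 = 1613
  a_10 = 1·1613 + 3·645 + 2·259 + -1·113 = 3953
  a_11 = 1·3953 + 3·1613 + 2·645 + -1·259 = 9823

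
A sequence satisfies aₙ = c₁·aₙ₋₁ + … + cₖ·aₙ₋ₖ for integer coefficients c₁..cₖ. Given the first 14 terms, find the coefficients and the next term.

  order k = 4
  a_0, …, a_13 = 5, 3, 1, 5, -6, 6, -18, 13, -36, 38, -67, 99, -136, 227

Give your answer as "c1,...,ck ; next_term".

  a_4 = 0·5 + 2·1 + -1·3 + -1·5 = -6
  a_5 = 0·-6 + 2·5 + -1·1 + -1·3 = 6
  a_6 = 0·6 + 2·-6 + -1·5 + -1·1 = -18
  a_7 = 0·-18 + 2·6 + -1·-6 + -1·5 = 13
  a_8 = 0·13 + 2·-18 + -1·6 + -1·-6 = -36
  a_9 = 0·-36 + 2·13 + -1·-18 + -1·6 = 38
  a_10 = 0·38 + 2·-36 + -1·13 + -1·-18 = -67
  a_11 = 0·-67 + 2·38 + -1·-36 + -1·13 = 99
  a_12 = 0·99 + 2·-67 + -1·38 + -1·-36 = -136
  a_13 = 0·-136 + 2·99 + -1·-67 + -1·38 = 227
  a_14 = 0·227 + 2·-136 + -1·99 + -1·-67 = -304

0,2,-1,-1 ; -304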